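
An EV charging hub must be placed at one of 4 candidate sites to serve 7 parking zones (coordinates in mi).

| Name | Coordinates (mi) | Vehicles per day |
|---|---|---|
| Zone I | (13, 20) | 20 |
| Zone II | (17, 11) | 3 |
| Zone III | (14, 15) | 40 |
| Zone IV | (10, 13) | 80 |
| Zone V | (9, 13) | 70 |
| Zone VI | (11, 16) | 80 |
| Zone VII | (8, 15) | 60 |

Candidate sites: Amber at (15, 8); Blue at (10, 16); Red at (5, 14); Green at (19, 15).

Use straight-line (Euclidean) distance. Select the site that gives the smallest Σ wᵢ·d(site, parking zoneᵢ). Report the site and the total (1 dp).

Total weighted distance at each candidate:
  Amber (15, 8): total = 2958.9
  Blue (10, 16): total = 966.3
  Red (5, 14): total = 1991.6
  Green (19, 15): total = 3126.0
Minimum is at Blue with total 966.3 mi.

Blue, total 966.3 mi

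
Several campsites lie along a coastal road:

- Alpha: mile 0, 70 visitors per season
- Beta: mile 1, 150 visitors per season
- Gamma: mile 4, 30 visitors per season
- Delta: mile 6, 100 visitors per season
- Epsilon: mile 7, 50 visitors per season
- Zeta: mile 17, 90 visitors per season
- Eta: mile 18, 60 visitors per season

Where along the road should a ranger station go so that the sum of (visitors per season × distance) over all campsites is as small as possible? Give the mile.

x = 6

For a sum of weighted absolute distances on a line, the optimum is the weighted median (not the mean). Total weight W = 550; half-weight = 275.
Sort by position and accumulate weight:
  mile 0 (Alpha, w=70) → cum 70
  mile 1 (Beta, w=150) → cum 220
  mile 4 (Gamma, w=30) → cum 250
  mile 6 (Delta, w=100) → cum 350  ≥ 275 → median here
  mile 7 (Epsilon, w=50) → cum 400
  mile 17 (Zeta, w=90) → cum 490
  mile 18 (Eta, w=60) → cum 550
Optimal location: mile 6.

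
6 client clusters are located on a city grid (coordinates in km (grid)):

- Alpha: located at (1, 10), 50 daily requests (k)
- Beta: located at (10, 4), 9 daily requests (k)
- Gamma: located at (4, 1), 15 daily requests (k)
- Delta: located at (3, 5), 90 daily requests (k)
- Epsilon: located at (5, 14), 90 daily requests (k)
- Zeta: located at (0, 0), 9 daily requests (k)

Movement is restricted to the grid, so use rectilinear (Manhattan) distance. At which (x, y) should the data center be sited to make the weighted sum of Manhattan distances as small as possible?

Manhattan distance separates: Σwᵢ(|x−xᵢ|+|y−yᵢ|) = Σwᵢ|x−xᵢ| + Σwᵢ|y−yᵢ|, so x and y are optimised independently as 1-D weighted medians.
Total weight W = 263; half = 131.5.
x-coordinate, sorted with cumulative weight:
  x=0 (Zeta, w=9) cum 9
  x=1 (Alpha, w=50) cum 59
  x=3 (Delta, w=90) cum 149  ← median
  x=4 (Gamma, w=15) cum 164
  x=5 (Epsilon, w=90) cum 254
  x=10 (Beta, w=9) cum 263
⇒ x* = 3
y-coordinate, sorted with cumulative weight:
  y=0 (Zeta, w=9) cum 9
  y=1 (Gamma, w=15) cum 24
  y=4 (Beta, w=9) cum 33
  y=5 (Delta, w=90) cum 123
  y=10 (Alpha, w=50) cum 173  ← median
  y=14 (Epsilon, w=90) cum 263
⇒ y* = 10

(3, 10)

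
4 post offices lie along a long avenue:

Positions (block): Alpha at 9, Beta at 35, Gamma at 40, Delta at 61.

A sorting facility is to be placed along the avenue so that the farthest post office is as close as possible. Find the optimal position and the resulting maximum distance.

The 1-center on a line is the midpoint of the two extreme points: leftmost at 9, rightmost at 61.
Optimal location = (9 + 61)/2 = 35; maximum distance = (61 − 9)/2 = 26.

location 35, max distance 26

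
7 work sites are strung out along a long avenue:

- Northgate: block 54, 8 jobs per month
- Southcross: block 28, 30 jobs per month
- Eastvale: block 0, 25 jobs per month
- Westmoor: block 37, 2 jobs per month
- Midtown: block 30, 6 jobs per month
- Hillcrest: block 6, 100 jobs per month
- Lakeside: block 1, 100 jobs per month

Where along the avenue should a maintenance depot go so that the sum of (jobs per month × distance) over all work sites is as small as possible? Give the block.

x = 6

For a sum of weighted absolute distances on a line, the optimum is the weighted median (not the mean). Total weight W = 271; half-weight = 135.5.
Sort by position and accumulate weight:
  block 0 (Eastvale, w=25) → cum 25
  block 1 (Lakeside, w=100) → cum 125
  block 6 (Hillcrest, w=100) → cum 225  ≥ 135.5 → median here
  block 28 (Southcross, w=30) → cum 255
  block 30 (Midtown, w=6) → cum 261
  block 37 (Westmoor, w=2) → cum 263
  block 54 (Northgate, w=8) → cum 271
Optimal location: block 6.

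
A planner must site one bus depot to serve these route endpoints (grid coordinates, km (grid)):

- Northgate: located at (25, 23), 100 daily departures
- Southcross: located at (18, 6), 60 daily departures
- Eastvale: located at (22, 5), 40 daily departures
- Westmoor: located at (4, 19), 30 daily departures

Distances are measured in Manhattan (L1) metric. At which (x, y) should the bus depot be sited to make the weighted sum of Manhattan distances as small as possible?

Manhattan distance separates: Σwᵢ(|x−xᵢ|+|y−yᵢ|) = Σwᵢ|x−xᵢ| + Σwᵢ|y−yᵢ|, so x and y are optimised independently as 1-D weighted medians.
Total weight W = 230; half = 115.
x-coordinate, sorted with cumulative weight:
  x=4 (Westmoor, w=30) cum 30
  x=18 (Southcross, w=60) cum 90
  x=22 (Eastvale, w=40) cum 130  ← median
  x=25 (Northgate, w=100) cum 230
⇒ x* = 22
y-coordinate, sorted with cumulative weight:
  y=5 (Eastvale, w=40) cum 40
  y=6 (Southcross, w=60) cum 100
  y=19 (Westmoor, w=30) cum 130  ← median
  y=23 (Northgate, w=100) cum 230
⇒ y* = 19

(22, 19)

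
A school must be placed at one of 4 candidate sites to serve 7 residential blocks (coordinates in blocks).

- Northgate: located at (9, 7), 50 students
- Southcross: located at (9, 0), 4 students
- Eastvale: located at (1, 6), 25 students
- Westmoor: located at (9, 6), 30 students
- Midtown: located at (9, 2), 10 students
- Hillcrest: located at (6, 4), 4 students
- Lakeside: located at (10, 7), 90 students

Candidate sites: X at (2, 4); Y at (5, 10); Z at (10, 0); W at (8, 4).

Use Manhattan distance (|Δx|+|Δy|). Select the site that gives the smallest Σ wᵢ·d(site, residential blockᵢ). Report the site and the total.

W, total 1023 blocks

Total weighted distance at each candidate:
  X (2, 4): total = 1985
  Y (5, 10): total = 1714
  Z (10, 0): total = 1681
  W (8, 4): total = 1023
Minimum is at W with total 1023 blocks.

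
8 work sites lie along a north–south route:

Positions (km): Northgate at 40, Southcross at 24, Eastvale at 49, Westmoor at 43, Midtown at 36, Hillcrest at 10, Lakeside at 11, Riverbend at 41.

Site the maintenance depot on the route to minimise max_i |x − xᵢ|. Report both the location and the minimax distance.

The 1-center on a line is the midpoint of the two extreme points: leftmost at 10, rightmost at 49.
Optimal location = (10 + 49)/2 = 29.5; maximum distance = (49 − 10)/2 = 19.5.

location 29.5, max distance 19.5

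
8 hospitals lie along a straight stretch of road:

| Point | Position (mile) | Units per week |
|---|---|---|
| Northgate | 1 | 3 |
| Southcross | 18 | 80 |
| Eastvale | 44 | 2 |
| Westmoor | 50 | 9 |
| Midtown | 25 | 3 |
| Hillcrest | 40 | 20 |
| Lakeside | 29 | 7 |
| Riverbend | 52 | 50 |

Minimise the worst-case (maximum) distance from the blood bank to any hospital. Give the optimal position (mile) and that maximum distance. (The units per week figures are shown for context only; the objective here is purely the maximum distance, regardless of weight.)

The 1-center on a line is the midpoint of the two extreme points: leftmost at 1, rightmost at 52.
Optimal location = (1 + 52)/2 = 26.5; maximum distance = (52 − 1)/2 = 25.5.

location 26.5, max distance 25.5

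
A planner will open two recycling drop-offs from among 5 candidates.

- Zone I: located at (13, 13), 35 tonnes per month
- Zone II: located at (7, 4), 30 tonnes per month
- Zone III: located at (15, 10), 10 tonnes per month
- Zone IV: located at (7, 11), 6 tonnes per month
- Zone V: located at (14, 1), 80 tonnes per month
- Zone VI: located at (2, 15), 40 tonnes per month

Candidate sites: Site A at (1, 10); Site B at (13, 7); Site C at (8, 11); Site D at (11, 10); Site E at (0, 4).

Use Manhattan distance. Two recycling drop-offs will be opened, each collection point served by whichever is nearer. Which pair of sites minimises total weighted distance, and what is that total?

{Site A, Site B}, total 1372

Evaluate every pair (each demand assigned to the nearer of the two):
  {Site A, Site B}: total = 1372
  {Site B, Site C}: total = 1466
  {Site B, Site E}: total = 1610
  {Site B, Site D}: total = 1635
  {Site A, Site D}: total = 1745
  {Site C, Site D}: total = 1821
  {Site D, Site E}: total = 1935
  {Site A, Site C}: total = 2091
  {Site C, Site E}: total = 2221
  {Site A, Site E}: total = 2517
Best pair: {Site A, Site B} with total 1372.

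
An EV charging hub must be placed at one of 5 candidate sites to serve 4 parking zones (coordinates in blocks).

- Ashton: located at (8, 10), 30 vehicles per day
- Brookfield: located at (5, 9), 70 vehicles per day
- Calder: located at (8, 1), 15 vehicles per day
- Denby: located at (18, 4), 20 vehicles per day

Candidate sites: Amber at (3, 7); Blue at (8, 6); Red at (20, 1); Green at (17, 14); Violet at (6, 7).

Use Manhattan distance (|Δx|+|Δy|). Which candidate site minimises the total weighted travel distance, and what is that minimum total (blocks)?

Violet, total 780 blocks

Total weighted distance at each candidate:
  Amber (3, 7): total = 1045
  Blue (8, 6): total = 855
  Red (20, 1): total = 2520
  Green (17, 14): total = 2130
  Violet (6, 7): total = 780
Minimum is at Violet with total 780 blocks.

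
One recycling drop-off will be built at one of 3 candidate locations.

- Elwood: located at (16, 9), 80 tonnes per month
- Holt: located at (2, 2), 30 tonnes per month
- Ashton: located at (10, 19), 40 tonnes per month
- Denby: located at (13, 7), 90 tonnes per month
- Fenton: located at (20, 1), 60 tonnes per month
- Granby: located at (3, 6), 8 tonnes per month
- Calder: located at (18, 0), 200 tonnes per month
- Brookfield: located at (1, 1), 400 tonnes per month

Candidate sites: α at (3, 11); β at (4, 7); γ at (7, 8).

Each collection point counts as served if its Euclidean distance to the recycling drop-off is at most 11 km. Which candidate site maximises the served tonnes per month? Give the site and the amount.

γ, covering 608

Coverage radius r = 11 km; a point is covered iff (Δx)²+(Δy)² ≤ 11² = 121.
  α (3, 11): covers {Holt, Ashton, Denby, Granby, Brookfield} → 568
  β (4, 7): covers {Holt, Denby, Granby, Brookfield} → 528
  γ (7, 8): covers {Elwood, Holt, Denby, Granby, Brookfield} → 608
Maximum coverage at γ: 608 tonnes per month.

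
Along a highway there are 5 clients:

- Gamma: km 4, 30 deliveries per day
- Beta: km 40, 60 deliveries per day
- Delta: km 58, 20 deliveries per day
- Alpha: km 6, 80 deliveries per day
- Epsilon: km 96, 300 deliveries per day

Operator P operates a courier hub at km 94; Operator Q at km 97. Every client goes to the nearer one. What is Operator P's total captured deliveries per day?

190

The indifferent point is the midpoint (94+97)/2 = 95.5; clients left of it (closer to Operator P at 94) go to Operator P, those right go to Operator Q.
  Gamma at 4 (w=30) → Operator P
  Alpha at 6 (w=80) → Operator P
  Beta at 40 (w=60) → Operator P
  Delta at 58 (w=20) → Operator P
  Epsilon at 96 (w=300) → Operator Q
Operator P captures 190; Operator Q captures 300.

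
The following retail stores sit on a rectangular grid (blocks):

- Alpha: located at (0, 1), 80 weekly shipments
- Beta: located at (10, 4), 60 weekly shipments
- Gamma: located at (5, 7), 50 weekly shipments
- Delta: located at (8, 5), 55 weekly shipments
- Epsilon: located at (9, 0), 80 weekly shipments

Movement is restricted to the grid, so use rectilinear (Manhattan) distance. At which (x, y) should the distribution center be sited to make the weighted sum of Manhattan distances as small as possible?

(8, 4)

Manhattan distance separates: Σwᵢ(|x−xᵢ|+|y−yᵢ|) = Σwᵢ|x−xᵢ| + Σwᵢ|y−yᵢ|, so x and y are optimised independently as 1-D weighted medians.
Total weight W = 325; half = 162.5.
x-coordinate, sorted with cumulative weight:
  x=0 (Alpha, w=80) cum 80
  x=5 (Gamma, w=50) cum 130
  x=8 (Delta, w=55) cum 185  ← median
  x=9 (Epsilon, w=80) cum 265
  x=10 (Beta, w=60) cum 325
⇒ x* = 8
y-coordinate, sorted with cumulative weight:
  y=0 (Epsilon, w=80) cum 80
  y=1 (Alpha, w=80) cum 160
  y=4 (Beta, w=60) cum 220  ← median
  y=5 (Delta, w=55) cum 275
  y=7 (Gamma, w=50) cum 325
⇒ y* = 4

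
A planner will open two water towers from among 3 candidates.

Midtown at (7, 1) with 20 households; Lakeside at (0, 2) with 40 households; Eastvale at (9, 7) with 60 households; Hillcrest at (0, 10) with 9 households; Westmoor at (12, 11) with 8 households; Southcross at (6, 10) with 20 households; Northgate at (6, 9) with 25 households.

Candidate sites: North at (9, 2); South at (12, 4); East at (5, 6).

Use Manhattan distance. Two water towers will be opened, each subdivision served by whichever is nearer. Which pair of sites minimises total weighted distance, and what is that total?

Evaluate every pair (each demand assigned to the nearer of the two):
  {North, East}: total = 1097
  {South, East}: total = 1137
  {North, South}: total = 1399
Best pair: {North, East} with total 1097.

{North, East}, total 1097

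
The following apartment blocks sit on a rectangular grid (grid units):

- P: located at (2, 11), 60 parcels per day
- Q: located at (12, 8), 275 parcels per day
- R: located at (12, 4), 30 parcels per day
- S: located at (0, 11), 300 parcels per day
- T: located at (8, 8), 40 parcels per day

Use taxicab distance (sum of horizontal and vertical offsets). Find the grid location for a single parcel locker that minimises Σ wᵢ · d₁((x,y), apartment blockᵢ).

(2, 11)

Manhattan distance separates: Σwᵢ(|x−xᵢ|+|y−yᵢ|) = Σwᵢ|x−xᵢ| + Σwᵢ|y−yᵢ|, so x and y are optimised independently as 1-D weighted medians.
Total weight W = 705; half = 352.5.
x-coordinate, sorted with cumulative weight:
  x=0 (S, w=300) cum 300
  x=2 (P, w=60) cum 360  ← median
  x=8 (T, w=40) cum 400
  x=12 (Q, w=275) cum 675
  x=12 (R, w=30) cum 705
⇒ x* = 2
y-coordinate, sorted with cumulative weight:
  y=4 (R, w=30) cum 30
  y=8 (Q, w=275) cum 305
  y=8 (T, w=40) cum 345
  y=11 (P, w=60) cum 405  ← median
  y=11 (S, w=300) cum 705
⇒ y* = 11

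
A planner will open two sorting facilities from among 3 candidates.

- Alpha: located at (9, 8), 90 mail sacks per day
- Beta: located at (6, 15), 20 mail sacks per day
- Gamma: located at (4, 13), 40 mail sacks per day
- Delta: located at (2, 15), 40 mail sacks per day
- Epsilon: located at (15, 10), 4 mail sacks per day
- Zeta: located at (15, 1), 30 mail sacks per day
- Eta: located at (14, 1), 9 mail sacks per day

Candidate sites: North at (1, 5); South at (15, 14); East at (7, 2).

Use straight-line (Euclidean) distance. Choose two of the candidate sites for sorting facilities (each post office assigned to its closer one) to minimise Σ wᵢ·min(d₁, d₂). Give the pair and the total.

{North, East}, total 1887.3

Evaluate every pair (each demand assigned to the nearer of the two):
  {North, East}: total = 1887.3
  {South, East}: total = 2035.2
  {North, South}: total = 2211.9
Best pair: {North, East} with total 1887.3.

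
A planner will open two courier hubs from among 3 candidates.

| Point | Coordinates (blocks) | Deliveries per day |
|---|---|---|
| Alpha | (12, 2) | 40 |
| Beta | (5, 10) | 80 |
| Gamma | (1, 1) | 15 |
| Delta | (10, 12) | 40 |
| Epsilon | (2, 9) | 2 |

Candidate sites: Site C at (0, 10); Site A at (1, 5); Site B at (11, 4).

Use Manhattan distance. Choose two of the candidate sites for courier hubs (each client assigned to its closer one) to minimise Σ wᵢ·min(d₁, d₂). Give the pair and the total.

Evaluate every pair (each demand assigned to the nearer of the two):
  {Site C, Site B}: total = 1036
  {Site A, Site B}: total = 1270
  {Site C, Site A}: total = 1506
Best pair: {Site C, Site B} with total 1036.

{Site C, Site B}, total 1036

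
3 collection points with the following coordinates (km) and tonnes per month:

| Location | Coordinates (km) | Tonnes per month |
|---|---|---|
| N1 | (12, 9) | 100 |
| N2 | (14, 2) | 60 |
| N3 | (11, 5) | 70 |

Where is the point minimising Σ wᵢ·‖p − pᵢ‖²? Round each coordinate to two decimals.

The minimiser of Σwᵢ‖p−pᵢ‖² is the weighted centroid p* = (Σwᵢpᵢ)/(Σwᵢ).
Σwᵢ = 230.
Σwᵢxᵢ = 100·12 + 60·14 + 70·11 = 2810.
Σwᵢyᵢ = 100·9 + 60·2 + 70·5 = 1370.
x* = 2810/230 = 12.22, y* = 1370/230 = 5.96.

(12.22, 5.96)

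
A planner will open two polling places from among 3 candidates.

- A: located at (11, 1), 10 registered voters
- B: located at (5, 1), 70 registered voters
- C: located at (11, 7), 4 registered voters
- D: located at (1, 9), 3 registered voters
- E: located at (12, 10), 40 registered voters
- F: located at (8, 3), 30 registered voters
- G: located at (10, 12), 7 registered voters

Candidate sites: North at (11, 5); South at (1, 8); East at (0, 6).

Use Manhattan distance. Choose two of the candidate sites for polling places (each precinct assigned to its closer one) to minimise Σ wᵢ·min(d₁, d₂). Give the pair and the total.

{North, South}, total 1197

Evaluate every pair (each demand assigned to the nearer of the two):
  {North, South}: total = 1197
  {North, East}: total = 1206
  {South, East}: total = 1848
Best pair: {North, South} with total 1197.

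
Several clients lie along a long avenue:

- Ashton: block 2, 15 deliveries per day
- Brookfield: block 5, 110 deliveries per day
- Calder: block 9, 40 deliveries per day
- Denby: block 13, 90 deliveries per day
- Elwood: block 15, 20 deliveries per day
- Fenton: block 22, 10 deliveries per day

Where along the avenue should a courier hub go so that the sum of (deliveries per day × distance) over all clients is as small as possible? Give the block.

For a sum of weighted absolute distances on a line, the optimum is the weighted median (not the mean). Total weight W = 285; half-weight = 142.5.
Sort by position and accumulate weight:
  block 2 (Ashton, w=15) → cum 15
  block 5 (Brookfield, w=110) → cum 125
  block 9 (Calder, w=40) → cum 165  ≥ 142.5 → median here
  block 13 (Denby, w=90) → cum 255
  block 15 (Elwood, w=20) → cum 275
  block 22 (Fenton, w=10) → cum 285
Optimal location: block 9.

x = 9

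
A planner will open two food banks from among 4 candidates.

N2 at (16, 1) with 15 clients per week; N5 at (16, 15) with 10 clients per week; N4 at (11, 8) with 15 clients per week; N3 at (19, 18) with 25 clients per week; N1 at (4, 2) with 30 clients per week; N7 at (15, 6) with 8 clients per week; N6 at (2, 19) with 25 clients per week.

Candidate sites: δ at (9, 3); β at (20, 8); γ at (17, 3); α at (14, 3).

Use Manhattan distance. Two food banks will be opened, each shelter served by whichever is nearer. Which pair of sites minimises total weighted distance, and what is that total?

{δ, β}, total 1436

Evaluate every pair (each demand assigned to the nearer of the two):
  {δ, β}: total = 1436
  {δ, γ}: total = 1500
  {δ, α}: total = 1592
  {β, α}: total = 1627
  {β, γ}: total = 1750
  {γ, α}: total = 1782
Best pair: {δ, β} with total 1436.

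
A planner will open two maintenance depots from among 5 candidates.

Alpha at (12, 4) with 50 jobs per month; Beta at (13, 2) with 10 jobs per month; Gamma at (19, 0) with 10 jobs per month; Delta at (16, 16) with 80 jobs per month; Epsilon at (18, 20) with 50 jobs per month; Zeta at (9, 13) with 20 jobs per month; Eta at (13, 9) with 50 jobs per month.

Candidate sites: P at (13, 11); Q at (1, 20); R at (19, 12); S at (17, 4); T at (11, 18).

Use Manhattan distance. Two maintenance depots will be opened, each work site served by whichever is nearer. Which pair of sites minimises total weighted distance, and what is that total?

Evaluate every pair (each demand assigned to the nearer of the two):
  {P, R}: total = 1840
  {P, T}: total = 1890
  {P, S}: total = 1930
  {S, T}: total = 1970
  {R, S}: total = 2050
  {P, Q}: total = 2220
  {R, T}: total = 2630
  {Q, R}: total = 2710
  {Q, T}: total = 2890
  {Q, S}: total = 3010
Best pair: {P, R} with total 1840.

{P, R}, total 1840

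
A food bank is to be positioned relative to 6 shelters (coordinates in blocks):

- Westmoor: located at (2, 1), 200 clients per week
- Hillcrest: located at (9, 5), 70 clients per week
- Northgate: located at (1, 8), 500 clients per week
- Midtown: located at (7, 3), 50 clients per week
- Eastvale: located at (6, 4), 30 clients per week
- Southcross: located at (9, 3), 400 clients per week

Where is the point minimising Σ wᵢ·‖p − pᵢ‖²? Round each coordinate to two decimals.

(4.53, 4.82)

The minimiser of Σwᵢ‖p−pᵢ‖² is the weighted centroid p* = (Σwᵢpᵢ)/(Σwᵢ).
Σwᵢ = 1250.
Σwᵢxᵢ = 200·2 + 70·9 + 500·1 + 50·7 + 30·6 + 400·9 = 5660.
Σwᵢyᵢ = 200·1 + 70·5 + 500·8 + 50·3 + 30·4 + 400·3 = 6020.
x* = 5660/1250 = 4.53, y* = 6020/1250 = 4.82.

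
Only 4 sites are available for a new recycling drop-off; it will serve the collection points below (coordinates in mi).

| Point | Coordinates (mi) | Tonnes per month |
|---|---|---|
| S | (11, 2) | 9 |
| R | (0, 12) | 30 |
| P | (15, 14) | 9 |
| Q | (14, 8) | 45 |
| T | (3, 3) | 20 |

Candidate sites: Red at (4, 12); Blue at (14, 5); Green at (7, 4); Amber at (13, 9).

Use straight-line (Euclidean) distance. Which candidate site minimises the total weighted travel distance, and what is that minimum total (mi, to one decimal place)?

Total weighted distance at each candidate:
  Red (4, 12): total = 996.3
  Blue (14, 5): total = 947.9
  Green (7, 4): total = 919.7
  Amber (13, 9): total = 811.1
Minimum is at Amber with total 811.1 mi.

Amber, total 811.1 mi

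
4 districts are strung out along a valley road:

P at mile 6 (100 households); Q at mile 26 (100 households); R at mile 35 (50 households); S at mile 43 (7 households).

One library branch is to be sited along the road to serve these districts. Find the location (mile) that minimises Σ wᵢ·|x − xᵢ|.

For a sum of weighted absolute distances on a line, the optimum is the weighted median (not the mean). Total weight W = 257; half-weight = 128.5.
Sort by position and accumulate weight:
  mile 6 (P, w=100) → cum 100
  mile 26 (Q, w=100) → cum 200  ≥ 128.5 → median here
  mile 35 (R, w=50) → cum 250
  mile 43 (S, w=7) → cum 257
Optimal location: mile 26.

x = 26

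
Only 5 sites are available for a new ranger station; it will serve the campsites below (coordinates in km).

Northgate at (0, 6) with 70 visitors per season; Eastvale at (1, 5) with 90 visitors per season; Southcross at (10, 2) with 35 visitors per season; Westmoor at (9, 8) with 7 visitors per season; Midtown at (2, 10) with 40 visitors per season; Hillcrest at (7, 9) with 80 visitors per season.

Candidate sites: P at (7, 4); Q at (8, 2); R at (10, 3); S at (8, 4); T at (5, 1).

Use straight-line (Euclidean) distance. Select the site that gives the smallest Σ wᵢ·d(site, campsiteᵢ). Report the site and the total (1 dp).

P, total 1927.0 km

Total weighted distance at each candidate:
  P (7, 4): total = 1927.0
  Q (8, 2): total = 2389.8
  R (10, 3): total = 2593.1
  S (8, 4): total = 2088.8
  T (5, 1): total = 2278.2
Minimum is at P with total 1927.0 km.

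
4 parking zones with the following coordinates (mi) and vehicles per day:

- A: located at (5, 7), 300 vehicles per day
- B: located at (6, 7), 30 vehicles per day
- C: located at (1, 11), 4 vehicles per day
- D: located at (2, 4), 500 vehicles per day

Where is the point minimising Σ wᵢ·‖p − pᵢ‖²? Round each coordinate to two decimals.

(3.22, 5.22)

The minimiser of Σwᵢ‖p−pᵢ‖² is the weighted centroid p* = (Σwᵢpᵢ)/(Σwᵢ).
Σwᵢ = 834.
Σwᵢxᵢ = 300·5 + 30·6 + 4·1 + 500·2 = 2684.
Σwᵢyᵢ = 300·7 + 30·7 + 4·11 + 500·4 = 4354.
x* = 2684/834 = 3.22, y* = 4354/834 = 5.22.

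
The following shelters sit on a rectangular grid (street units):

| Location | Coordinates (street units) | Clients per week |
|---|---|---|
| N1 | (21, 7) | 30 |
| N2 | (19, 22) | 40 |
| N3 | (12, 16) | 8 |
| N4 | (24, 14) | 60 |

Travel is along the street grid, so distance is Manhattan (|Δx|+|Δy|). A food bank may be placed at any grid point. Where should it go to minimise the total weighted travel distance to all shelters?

Manhattan distance separates: Σwᵢ(|x−xᵢ|+|y−yᵢ|) = Σwᵢ|x−xᵢ| + Σwᵢ|y−yᵢ|, so x and y are optimised independently as 1-D weighted medians.
Total weight W = 138; half = 69.
x-coordinate, sorted with cumulative weight:
  x=12 (N3, w=8) cum 8
  x=19 (N2, w=40) cum 48
  x=21 (N1, w=30) cum 78  ← median
  x=24 (N4, w=60) cum 138
⇒ x* = 21
y-coordinate, sorted with cumulative weight:
  y=7 (N1, w=30) cum 30
  y=14 (N4, w=60) cum 90  ← median
  y=16 (N3, w=8) cum 98
  y=22 (N2, w=40) cum 138
⇒ y* = 14

(21, 14)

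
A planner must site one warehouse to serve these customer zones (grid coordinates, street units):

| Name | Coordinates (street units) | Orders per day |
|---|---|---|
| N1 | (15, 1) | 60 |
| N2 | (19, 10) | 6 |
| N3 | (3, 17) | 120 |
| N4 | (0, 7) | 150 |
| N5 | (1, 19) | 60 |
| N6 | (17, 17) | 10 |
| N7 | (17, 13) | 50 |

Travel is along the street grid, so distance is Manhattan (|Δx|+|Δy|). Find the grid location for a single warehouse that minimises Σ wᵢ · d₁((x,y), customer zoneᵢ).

(3, 13)

Manhattan distance separates: Σwᵢ(|x−xᵢ|+|y−yᵢ|) = Σwᵢ|x−xᵢ| + Σwᵢ|y−yᵢ|, so x and y are optimised independently as 1-D weighted medians.
Total weight W = 456; half = 228.
x-coordinate, sorted with cumulative weight:
  x=0 (N4, w=150) cum 150
  x=1 (N5, w=60) cum 210
  x=3 (N3, w=120) cum 330  ← median
  x=15 (N1, w=60) cum 390
  x=17 (N6, w=10) cum 400
  x=17 (N7, w=50) cum 450
  x=19 (N2, w=6) cum 456
⇒ x* = 3
y-coordinate, sorted with cumulative weight:
  y=1 (N1, w=60) cum 60
  y=7 (N4, w=150) cum 210
  y=10 (N2, w=6) cum 216
  y=13 (N7, w=50) cum 266  ← median
  y=17 (N3, w=120) cum 386
  y=17 (N6, w=10) cum 396
  y=19 (N5, w=60) cum 456
⇒ y* = 13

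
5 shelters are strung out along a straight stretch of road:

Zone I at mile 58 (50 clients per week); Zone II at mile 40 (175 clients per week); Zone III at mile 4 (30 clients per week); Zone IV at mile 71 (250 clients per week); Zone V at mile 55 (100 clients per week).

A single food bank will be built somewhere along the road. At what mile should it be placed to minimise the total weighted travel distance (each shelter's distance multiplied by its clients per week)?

For a sum of weighted absolute distances on a line, the optimum is the weighted median (not the mean). Total weight W = 605; half-weight = 302.5.
Sort by position and accumulate weight:
  mile 4 (Zone III, w=30) → cum 30
  mile 40 (Zone II, w=175) → cum 205
  mile 55 (Zone V, w=100) → cum 305  ≥ 302.5 → median here
  mile 58 (Zone I, w=50) → cum 355
  mile 71 (Zone IV, w=250) → cum 605
Optimal location: mile 55.

x = 55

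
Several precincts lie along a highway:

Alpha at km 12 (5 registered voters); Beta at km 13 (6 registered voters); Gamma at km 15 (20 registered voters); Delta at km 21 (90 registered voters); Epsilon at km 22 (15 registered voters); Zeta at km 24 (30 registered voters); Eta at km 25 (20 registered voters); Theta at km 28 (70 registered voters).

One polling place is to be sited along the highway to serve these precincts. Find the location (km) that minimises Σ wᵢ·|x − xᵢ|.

For a sum of weighted absolute distances on a line, the optimum is the weighted median (not the mean). Total weight W = 256; half-weight = 128.
Sort by position and accumulate weight:
  km 12 (Alpha, w=5) → cum 5
  km 13 (Beta, w=6) → cum 11
  km 15 (Gamma, w=20) → cum 31
  km 21 (Delta, w=90) → cum 121
  km 22 (Epsilon, w=15) → cum 136  ≥ 128 → median here
  km 24 (Zeta, w=30) → cum 166
  km 25 (Eta, w=20) → cum 186
  km 28 (Theta, w=70) → cum 256
Optimal location: km 22.

x = 22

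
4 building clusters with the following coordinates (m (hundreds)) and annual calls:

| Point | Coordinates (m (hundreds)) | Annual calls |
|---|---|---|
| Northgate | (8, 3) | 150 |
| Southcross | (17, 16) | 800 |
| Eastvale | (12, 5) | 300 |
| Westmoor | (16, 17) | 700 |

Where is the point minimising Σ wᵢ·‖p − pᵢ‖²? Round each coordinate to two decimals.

The minimiser of Σwᵢ‖p−pᵢ‖² is the weighted centroid p* = (Σwᵢpᵢ)/(Σwᵢ).
Σwᵢ = 1950.
Σwᵢxᵢ = 150·8 + 800·17 + 300·12 + 700·16 = 29600.
Σwᵢyᵢ = 150·3 + 800·16 + 300·5 + 700·17 = 26650.
x* = 29600/1950 = 15.18, y* = 26650/1950 = 13.67.

(15.18, 13.67)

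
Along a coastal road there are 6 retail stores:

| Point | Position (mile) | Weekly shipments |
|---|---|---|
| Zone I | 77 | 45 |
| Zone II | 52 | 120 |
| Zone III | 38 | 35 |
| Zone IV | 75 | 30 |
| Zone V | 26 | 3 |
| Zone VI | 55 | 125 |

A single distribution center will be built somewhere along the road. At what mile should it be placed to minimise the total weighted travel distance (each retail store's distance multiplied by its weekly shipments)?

x = 55

For a sum of weighted absolute distances on a line, the optimum is the weighted median (not the mean). Total weight W = 358; half-weight = 179.
Sort by position and accumulate weight:
  mile 26 (Zone V, w=3) → cum 3
  mile 38 (Zone III, w=35) → cum 38
  mile 52 (Zone II, w=120) → cum 158
  mile 55 (Zone VI, w=125) → cum 283  ≥ 179 → median here
  mile 75 (Zone IV, w=30) → cum 313
  mile 77 (Zone I, w=45) → cum 358
Optimal location: mile 55.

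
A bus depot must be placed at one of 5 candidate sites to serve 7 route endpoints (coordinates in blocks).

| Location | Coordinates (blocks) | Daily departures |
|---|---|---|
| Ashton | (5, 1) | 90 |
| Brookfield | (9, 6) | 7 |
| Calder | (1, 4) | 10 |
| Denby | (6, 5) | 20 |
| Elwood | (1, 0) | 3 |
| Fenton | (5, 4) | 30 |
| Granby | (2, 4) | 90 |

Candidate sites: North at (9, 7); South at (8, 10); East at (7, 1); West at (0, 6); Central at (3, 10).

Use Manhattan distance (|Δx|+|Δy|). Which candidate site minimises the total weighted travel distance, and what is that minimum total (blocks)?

East, total 1310 blocks

Total weighted distance at each candidate:
  North (9, 7): total = 2272
  South (8, 10): total = 2786
  East (7, 1): total = 1310
  West (0, 6): total = 1724
  Central (3, 10): total = 2206
Minimum is at East with total 1310 blocks.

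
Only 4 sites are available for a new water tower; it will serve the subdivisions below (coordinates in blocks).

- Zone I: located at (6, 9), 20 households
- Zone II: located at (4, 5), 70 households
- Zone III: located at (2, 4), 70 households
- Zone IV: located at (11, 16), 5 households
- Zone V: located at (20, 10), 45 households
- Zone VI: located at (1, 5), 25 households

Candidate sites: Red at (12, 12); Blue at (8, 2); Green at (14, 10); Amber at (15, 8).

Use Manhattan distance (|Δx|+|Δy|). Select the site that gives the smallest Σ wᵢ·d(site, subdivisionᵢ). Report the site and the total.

Total weighted distance at each candidate:
  Red (12, 12): total = 3415
  Blue (8, 2): total = 2465
  Green (14, 10): total = 3255
  Amber (15, 8): total = 3170
Minimum is at Blue with total 2465 blocks.

Blue, total 2465 blocks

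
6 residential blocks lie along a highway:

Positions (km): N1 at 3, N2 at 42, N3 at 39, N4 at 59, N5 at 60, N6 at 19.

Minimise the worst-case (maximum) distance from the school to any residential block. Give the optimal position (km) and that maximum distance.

location 31.5, max distance 28.5

The 1-center on a line is the midpoint of the two extreme points: leftmost at 3, rightmost at 60.
Optimal location = (3 + 60)/2 = 31.5; maximum distance = (60 − 3)/2 = 28.5.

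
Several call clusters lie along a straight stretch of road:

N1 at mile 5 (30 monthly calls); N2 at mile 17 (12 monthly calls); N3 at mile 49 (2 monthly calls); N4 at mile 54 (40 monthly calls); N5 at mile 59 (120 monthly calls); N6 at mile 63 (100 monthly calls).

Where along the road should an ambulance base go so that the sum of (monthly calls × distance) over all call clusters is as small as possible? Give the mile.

For a sum of weighted absolute distances on a line, the optimum is the weighted median (not the mean). Total weight W = 304; half-weight = 152.
Sort by position and accumulate weight:
  mile 5 (N1, w=30) → cum 30
  mile 17 (N2, w=12) → cum 42
  mile 49 (N3, w=2) → cum 44
  mile 54 (N4, w=40) → cum 84
  mile 59 (N5, w=120) → cum 204  ≥ 152 → median here
  mile 63 (N6, w=100) → cum 304
Optimal location: mile 59.

x = 59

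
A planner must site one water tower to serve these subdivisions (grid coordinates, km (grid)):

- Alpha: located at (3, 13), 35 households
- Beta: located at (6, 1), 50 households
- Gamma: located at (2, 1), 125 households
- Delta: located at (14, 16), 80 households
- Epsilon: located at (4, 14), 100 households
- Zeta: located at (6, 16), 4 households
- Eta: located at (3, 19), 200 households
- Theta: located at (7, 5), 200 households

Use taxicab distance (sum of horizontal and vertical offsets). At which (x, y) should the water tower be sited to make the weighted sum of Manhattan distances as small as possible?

(4, 13)

Manhattan distance separates: Σwᵢ(|x−xᵢ|+|y−yᵢ|) = Σwᵢ|x−xᵢ| + Σwᵢ|y−yᵢ|, so x and y are optimised independently as 1-D weighted medians.
Total weight W = 794; half = 397.
x-coordinate, sorted with cumulative weight:
  x=2 (Gamma, w=125) cum 125
  x=3 (Alpha, w=35) cum 160
  x=3 (Eta, w=200) cum 360
  x=4 (Epsilon, w=100) cum 460  ← median
  x=6 (Beta, w=50) cum 510
  x=6 (Zeta, w=4) cum 514
  x=7 (Theta, w=200) cum 714
  x=14 (Delta, w=80) cum 794
⇒ x* = 4
y-coordinate, sorted with cumulative weight:
  y=1 (Beta, w=50) cum 50
  y=1 (Gamma, w=125) cum 175
  y=5 (Theta, w=200) cum 375
  y=13 (Alpha, w=35) cum 410  ← median
  y=14 (Epsilon, w=100) cum 510
  y=16 (Delta, w=80) cum 590
  y=16 (Zeta, w=4) cum 594
  y=19 (Eta, w=200) cum 794
⇒ y* = 13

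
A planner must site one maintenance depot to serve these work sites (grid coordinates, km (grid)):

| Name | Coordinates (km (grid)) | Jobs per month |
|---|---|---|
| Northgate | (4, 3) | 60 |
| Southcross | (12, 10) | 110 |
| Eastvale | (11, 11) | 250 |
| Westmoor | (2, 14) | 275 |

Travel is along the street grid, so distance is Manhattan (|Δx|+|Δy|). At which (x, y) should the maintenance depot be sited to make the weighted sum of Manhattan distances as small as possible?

Manhattan distance separates: Σwᵢ(|x−xᵢ|+|y−yᵢ|) = Σwᵢ|x−xᵢ| + Σwᵢ|y−yᵢ|, so x and y are optimised independently as 1-D weighted medians.
Total weight W = 695; half = 347.5.
x-coordinate, sorted with cumulative weight:
  x=2 (Westmoor, w=275) cum 275
  x=4 (Northgate, w=60) cum 335
  x=11 (Eastvale, w=250) cum 585  ← median
  x=12 (Southcross, w=110) cum 695
⇒ x* = 11
y-coordinate, sorted with cumulative weight:
  y=3 (Northgate, w=60) cum 60
  y=10 (Southcross, w=110) cum 170
  y=11 (Eastvale, w=250) cum 420  ← median
  y=14 (Westmoor, w=275) cum 695
⇒ y* = 11

(11, 11)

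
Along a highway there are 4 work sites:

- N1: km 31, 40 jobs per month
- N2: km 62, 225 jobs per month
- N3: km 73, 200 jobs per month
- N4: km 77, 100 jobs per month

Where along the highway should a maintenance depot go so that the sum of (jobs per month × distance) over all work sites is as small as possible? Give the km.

x = 73

For a sum of weighted absolute distances on a line, the optimum is the weighted median (not the mean). Total weight W = 565; half-weight = 282.5.
Sort by position and accumulate weight:
  km 31 (N1, w=40) → cum 40
  km 62 (N2, w=225) → cum 265
  km 73 (N3, w=200) → cum 465  ≥ 282.5 → median here
  km 77 (N4, w=100) → cum 565
Optimal location: km 73.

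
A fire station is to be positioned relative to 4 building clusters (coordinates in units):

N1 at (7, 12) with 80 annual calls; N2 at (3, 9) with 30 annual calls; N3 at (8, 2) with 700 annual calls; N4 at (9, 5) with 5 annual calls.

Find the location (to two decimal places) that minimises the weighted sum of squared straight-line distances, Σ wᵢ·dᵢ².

The minimiser of Σwᵢ‖p−pᵢ‖² is the weighted centroid p* = (Σwᵢpᵢ)/(Σwᵢ).
Σwᵢ = 815.
Σwᵢxᵢ = 80·7 + 30·3 + 700·8 + 5·9 = 6295.
Σwᵢyᵢ = 80·12 + 30·9 + 700·2 + 5·5 = 2655.
x* = 6295/815 = 7.72, y* = 2655/815 = 3.26.

(7.72, 3.26)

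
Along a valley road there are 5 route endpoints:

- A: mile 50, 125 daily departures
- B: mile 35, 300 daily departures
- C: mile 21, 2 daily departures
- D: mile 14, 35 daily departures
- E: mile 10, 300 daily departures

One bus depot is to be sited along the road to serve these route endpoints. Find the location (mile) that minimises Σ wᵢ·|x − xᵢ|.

x = 35

For a sum of weighted absolute distances on a line, the optimum is the weighted median (not the mean). Total weight W = 762; half-weight = 381.
Sort by position and accumulate weight:
  mile 10 (E, w=300) → cum 300
  mile 14 (D, w=35) → cum 335
  mile 21 (C, w=2) → cum 337
  mile 35 (B, w=300) → cum 637  ≥ 381 → median here
  mile 50 (A, w=125) → cum 762
Optimal location: mile 35.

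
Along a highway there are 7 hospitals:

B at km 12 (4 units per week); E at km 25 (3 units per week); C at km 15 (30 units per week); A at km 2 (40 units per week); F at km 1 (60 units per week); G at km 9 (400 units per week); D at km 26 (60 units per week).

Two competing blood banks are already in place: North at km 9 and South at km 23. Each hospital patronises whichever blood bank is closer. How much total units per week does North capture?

The indifferent point is the midpoint (9+23)/2 = 16; hospitals left of it (closer to North at 9) go to North, those right go to South.
  F at 1 (w=60) → North
  A at 2 (w=40) → North
  G at 9 (w=400) → North
  B at 12 (w=4) → North
  C at 15 (w=30) → North
  E at 25 (w=3) → South
  D at 26 (w=60) → South
North captures 534; South captures 63.

534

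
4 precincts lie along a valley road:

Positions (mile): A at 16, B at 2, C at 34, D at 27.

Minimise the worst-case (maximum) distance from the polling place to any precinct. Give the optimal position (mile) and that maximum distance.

The 1-center on a line is the midpoint of the two extreme points: leftmost at 2, rightmost at 34.
Optimal location = (2 + 34)/2 = 18; maximum distance = (34 − 2)/2 = 16.

location 18, max distance 16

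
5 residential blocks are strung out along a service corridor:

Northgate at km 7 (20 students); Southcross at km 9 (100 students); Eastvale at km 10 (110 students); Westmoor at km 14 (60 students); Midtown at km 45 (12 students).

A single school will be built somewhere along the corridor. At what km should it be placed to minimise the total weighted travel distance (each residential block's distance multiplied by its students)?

For a sum of weighted absolute distances on a line, the optimum is the weighted median (not the mean). Total weight W = 302; half-weight = 151.
Sort by position and accumulate weight:
  km 7 (Northgate, w=20) → cum 20
  km 9 (Southcross, w=100) → cum 120
  km 10 (Eastvale, w=110) → cum 230  ≥ 151 → median here
  km 14 (Westmoor, w=60) → cum 290
  km 45 (Midtown, w=12) → cum 302
Optimal location: km 10.

x = 10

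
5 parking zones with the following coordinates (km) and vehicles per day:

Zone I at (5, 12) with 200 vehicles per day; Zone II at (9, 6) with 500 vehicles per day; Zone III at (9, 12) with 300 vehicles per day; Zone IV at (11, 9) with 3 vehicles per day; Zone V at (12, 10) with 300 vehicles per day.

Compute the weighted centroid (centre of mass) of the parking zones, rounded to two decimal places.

(9.08, 9.23)

The minimiser of Σwᵢ‖p−pᵢ‖² is the weighted centroid p* = (Σwᵢpᵢ)/(Σwᵢ).
Σwᵢ = 1303.
Σwᵢxᵢ = 200·5 + 500·9 + 300·9 + 3·11 + 300·12 = 11833.
Σwᵢyᵢ = 200·12 + 500·6 + 300·12 + 3·9 + 300·10 = 12027.
x* = 11833/1303 = 9.08, y* = 12027/1303 = 9.23.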